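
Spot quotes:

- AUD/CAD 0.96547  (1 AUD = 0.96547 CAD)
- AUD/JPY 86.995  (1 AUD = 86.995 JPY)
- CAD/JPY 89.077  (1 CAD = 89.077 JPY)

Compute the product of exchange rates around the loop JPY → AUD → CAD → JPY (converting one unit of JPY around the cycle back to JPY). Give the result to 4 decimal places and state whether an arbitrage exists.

0.9886 (arbitrage exists)

Around JPY → AUD → CAD → JPY: 1 ÷ 86.995 × 0.96547 × 89.077 = 0.988576
Product < 1; profitable direction is JPY → CAD → AUD → JPY.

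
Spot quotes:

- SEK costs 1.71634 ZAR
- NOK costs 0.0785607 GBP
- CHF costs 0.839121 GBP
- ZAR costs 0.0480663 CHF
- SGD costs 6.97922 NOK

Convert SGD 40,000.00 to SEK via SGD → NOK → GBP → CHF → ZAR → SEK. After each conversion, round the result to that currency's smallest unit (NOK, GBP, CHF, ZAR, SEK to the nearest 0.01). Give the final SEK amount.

SGD 40,000.00 × 6.97922 = NOK 279,168.80
NOK 279,168.80 × 0.0785607 = GBP 21,931.70
GBP 21,931.70 ÷ 0.839121 = CHF 26,136.52
CHF 26,136.52 ÷ 0.0480663 = ZAR 543,759.77
ZAR 543,759.77 ÷ 1.71634 = SEK 316,813.55

SEK 316,813.55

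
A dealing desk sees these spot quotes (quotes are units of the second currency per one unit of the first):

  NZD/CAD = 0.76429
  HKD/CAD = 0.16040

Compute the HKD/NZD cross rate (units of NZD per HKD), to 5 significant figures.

1 HKD × 0.16040 = 0.1604 CAD
0.1604 CAD ÷ 0.76429 = 0.209868 NZD

HKD/NZD = 0.20987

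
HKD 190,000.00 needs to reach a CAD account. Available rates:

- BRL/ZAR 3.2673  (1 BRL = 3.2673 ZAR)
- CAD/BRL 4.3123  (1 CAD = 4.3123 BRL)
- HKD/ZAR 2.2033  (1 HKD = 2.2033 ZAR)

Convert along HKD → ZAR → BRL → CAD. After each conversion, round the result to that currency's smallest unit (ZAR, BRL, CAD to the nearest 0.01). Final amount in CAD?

HKD 190,000.00 × 2.2033 = ZAR 418,627.00
ZAR 418,627.00 ÷ 3.2673 = BRL 128,126.28
BRL 128,126.28 ÷ 4.3123 = CAD 29,711.82

CAD 29,711.82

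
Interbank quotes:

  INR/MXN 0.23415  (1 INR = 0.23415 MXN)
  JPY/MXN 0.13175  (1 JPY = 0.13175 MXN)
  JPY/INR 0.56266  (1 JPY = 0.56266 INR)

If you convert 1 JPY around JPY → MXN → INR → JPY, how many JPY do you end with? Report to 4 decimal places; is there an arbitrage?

1.0000 (no arbitrage)

Around JPY → MXN → INR → JPY: 1 × 0.13175 ÷ 0.23415 ÷ 0.56266 = 1.000024
Product ≈ 1 (deviation 0.002%, within rounding noise).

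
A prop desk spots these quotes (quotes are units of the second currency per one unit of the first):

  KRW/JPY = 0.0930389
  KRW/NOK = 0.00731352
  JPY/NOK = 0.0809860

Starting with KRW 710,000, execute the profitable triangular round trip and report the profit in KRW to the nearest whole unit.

Profitable loop is KRW → JPY → NOK → KRW:
KRW 710,000 × 0.0930389 = JPY 66,058
JPY 66,058 × 0.0809860 = NOK 5,349.74
NOK 5,349.74 ÷ 0.00731352 = KRW 731,487
Profit = KRW 731,487 − KRW 710,000

Profit: KRW 21,487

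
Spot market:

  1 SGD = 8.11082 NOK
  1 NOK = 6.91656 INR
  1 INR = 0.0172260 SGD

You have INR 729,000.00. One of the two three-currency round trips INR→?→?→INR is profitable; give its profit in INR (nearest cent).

Profit: INR 25,376.54

Profitable loop is INR → NOK → SGD → INR:
INR 729,000.00 ÷ 6.91656 = NOK 105,399.22
NOK 105,399.22 ÷ 8.11082 = SGD 12,994.89
SGD 12,994.89 ÷ 0.0172260 = INR 754,376.54
Profit = INR 754,376.54 − INR 729,000.00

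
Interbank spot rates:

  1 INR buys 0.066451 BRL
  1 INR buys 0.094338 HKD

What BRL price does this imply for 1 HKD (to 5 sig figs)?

HKD/BRL = 0.70439

1 HKD ÷ 0.094338 = 10.6002 INR
10.6002 INR × 0.066451 = 0.704393 BRL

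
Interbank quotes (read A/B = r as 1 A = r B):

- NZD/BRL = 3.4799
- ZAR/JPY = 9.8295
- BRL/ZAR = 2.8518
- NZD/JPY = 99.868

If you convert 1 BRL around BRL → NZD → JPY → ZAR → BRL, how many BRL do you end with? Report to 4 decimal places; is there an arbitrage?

1.0238 (arbitrage exists)

Around BRL → NZD → JPY → ZAR → BRL: 1 ÷ 3.4799 × 99.868 ÷ 9.8295 ÷ 2.8518 = 1.023786
Product > 1; profitable direction is BRL → NZD → JPY → ZAR → BRL.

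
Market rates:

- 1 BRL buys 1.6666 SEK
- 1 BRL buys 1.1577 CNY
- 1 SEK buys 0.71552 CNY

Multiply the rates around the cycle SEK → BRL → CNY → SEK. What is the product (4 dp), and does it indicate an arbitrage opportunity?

Around SEK → BRL → CNY → SEK: 1 ÷ 1.6666 × 1.1577 ÷ 0.71552 = 0.970829
Product < 1; profitable direction is SEK → CNY → BRL → SEK.

0.9708 (arbitrage exists)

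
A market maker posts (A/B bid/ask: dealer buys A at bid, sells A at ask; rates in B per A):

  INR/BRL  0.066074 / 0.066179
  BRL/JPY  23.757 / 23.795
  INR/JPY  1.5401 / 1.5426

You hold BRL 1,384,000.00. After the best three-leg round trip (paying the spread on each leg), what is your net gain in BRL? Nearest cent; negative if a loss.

Net profit: BRL 24,331.72

Best loop BRL → JPY → INR → BRL:
BRL 1,384,000.00 × 23.757 (sell BRL at bid) = JPY 32,879,688
JPY 32,879,688 ÷ 1.5426 (buy INR at ask) = INR 21,314,461.30
INR 21,314,461.30 × 0.066074 (sell INR at bid) = BRL 1,408,331.72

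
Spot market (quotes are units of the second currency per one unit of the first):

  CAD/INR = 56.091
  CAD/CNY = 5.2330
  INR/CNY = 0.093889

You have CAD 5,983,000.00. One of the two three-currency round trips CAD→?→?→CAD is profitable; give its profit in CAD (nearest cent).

Profitable loop is CAD → INR → CNY → CAD:
CAD 5,983,000.00 × 56.091 = INR 335,592,453.00
INR 335,592,453.00 × 0.093889 = CNY 31,508,439.82
CNY 31,508,439.82 ÷ 5.2330 = CAD 6,021,104.49
Profit = CAD 6,021,104.49 − CAD 5,983,000.00

Profit: CAD 38,104.49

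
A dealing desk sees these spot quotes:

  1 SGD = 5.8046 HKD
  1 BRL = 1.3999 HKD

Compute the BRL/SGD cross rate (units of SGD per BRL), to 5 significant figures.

1 BRL × 1.3999 = 1.3999 HKD
1.3999 HKD ÷ 5.8046 = 0.241171 SGD

BRL/SGD = 0.24117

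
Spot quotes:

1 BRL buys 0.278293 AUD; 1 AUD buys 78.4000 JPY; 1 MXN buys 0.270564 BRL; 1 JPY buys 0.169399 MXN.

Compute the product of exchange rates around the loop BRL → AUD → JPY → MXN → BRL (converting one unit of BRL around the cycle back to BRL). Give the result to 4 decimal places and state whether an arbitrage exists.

1.0000 (no arbitrage)

Around BRL → AUD → JPY → MXN → BRL: 1 × 0.278293 × 78.4000 × 0.169399 × 0.270564 = 0.999998
Product ≈ 1 (deviation 0.000%, within rounding noise).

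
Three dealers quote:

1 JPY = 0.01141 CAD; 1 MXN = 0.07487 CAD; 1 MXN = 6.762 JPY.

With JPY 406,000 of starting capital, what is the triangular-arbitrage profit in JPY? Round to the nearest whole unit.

Profitable loop is JPY → CAD → MXN → JPY:
JPY 406,000 × 0.01141 = CAD 4,632.46
CAD 4,632.46 ÷ 0.07487 = MXN 61,873.38
MXN 61,873.38 × 6.762 = JPY 418,388
Profit = JPY 418,388 − JPY 406,000

Profit: JPY 12,388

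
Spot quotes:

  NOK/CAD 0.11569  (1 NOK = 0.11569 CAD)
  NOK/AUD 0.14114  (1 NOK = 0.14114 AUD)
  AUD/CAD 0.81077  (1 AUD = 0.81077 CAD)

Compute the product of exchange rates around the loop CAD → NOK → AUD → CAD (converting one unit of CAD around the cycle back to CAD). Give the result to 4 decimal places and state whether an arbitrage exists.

0.9891 (arbitrage exists)

Around CAD → NOK → AUD → CAD: 1 ÷ 0.11569 × 0.14114 × 0.81077 = 0.989127
Product < 1; profitable direction is CAD → AUD → NOK → CAD.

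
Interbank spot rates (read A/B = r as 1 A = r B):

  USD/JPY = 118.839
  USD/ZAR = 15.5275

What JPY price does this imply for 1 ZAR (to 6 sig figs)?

ZAR/JPY = 7.65345

1 ZAR ÷ 15.5275 = 0.0644019 USD
0.0644019 USD × 118.839 = 7.65345 JPY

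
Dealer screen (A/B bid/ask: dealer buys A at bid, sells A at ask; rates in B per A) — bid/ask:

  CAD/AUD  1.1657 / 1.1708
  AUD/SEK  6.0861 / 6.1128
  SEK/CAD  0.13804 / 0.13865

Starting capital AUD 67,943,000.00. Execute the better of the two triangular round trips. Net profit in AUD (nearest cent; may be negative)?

Net profit: AUD 527,254.91

Best loop AUD → CAD → SEK → AUD:
AUD 67,943,000.00 ÷ 1.1708 (buy CAD at ask) = CAD 58,031,260.68
CAD 58,031,260.68 ÷ 0.13865 (buy SEK at ask) = SEK 418,544,974.23
SEK 418,544,974.23 ÷ 6.1128 (buy AUD at ask) = AUD 68,470,254.91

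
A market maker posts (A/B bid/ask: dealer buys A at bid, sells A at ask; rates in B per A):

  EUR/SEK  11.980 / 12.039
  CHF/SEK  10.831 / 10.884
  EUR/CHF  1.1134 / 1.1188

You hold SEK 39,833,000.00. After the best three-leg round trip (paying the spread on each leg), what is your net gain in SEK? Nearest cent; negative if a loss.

Best loop SEK → EUR → CHF → SEK:
SEK 39,833,000.00 ÷ 12.039 (buy EUR at ask) = EUR 3,308,663.51
EUR 3,308,663.51 × 1.1134 (sell EUR at bid) = CHF 3,683,865.95
CHF 3,683,865.95 × 10.831 (sell CHF at bid) = SEK 39,899,952.13

Net profit: SEK 66,952.13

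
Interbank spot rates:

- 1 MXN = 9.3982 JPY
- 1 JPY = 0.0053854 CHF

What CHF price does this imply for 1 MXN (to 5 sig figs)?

1 MXN × 9.3982 = 9.3982 JPY
9.3982 JPY × 0.0053854 = 0.0506131 CHF

MXN/CHF = 0.050613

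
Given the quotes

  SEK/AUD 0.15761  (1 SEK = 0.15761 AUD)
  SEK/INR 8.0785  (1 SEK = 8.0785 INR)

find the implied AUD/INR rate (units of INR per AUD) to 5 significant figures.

AUD/INR = 51.256

1 AUD ÷ 0.15761 = 6.34478 SEK
6.34478 SEK × 8.0785 = 51.2563 INR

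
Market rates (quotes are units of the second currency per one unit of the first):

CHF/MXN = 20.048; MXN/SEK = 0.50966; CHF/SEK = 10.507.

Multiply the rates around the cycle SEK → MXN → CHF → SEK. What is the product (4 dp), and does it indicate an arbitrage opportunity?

1.0283 (arbitrage exists)

Around SEK → MXN → CHF → SEK: 1 ÷ 0.50966 ÷ 20.048 × 10.507 = 1.028317
Product > 1; profitable direction is SEK → MXN → CHF → SEK.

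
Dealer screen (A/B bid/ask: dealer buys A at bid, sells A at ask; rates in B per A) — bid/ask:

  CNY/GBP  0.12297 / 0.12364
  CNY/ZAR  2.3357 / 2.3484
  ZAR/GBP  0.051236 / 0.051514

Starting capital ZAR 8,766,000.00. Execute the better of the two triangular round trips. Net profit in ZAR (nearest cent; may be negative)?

Best loop ZAR → CNY → GBP → ZAR:
ZAR 8,766,000.00 ÷ 2.3484 (buy CNY at ask) = CNY 3,732,754.22
CNY 3,732,754.22 × 0.12297 (sell CNY at bid) = GBP 459,016.79
GBP 459,016.79 ÷ 0.051514 (buy ZAR at ask) = ZAR 8,910,525.02

Net profit: ZAR 144,525.02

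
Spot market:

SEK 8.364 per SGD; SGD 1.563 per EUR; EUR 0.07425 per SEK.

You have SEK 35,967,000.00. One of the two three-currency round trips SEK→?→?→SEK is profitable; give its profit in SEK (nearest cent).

Profit: SEK 1,086,970.79

Profitable loop is SEK → SGD → EUR → SEK:
SEK 35,967,000.00 ÷ 8.364 = SGD 4,300,215.21
SGD 4,300,215.21 ÷ 1.563 = EUR 2,751,257.33
EUR 2,751,257.33 ÷ 0.07425 = SEK 37,053,970.79
Profit = SEK 37,053,970.79 − SEK 35,967,000.00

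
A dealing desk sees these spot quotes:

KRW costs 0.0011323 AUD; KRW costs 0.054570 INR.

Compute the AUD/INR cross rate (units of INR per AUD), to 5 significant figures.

AUD/INR = 48.194

1 AUD ÷ 0.0011323 = 883.158 KRW
883.158 KRW × 0.054570 = 48.1939 INR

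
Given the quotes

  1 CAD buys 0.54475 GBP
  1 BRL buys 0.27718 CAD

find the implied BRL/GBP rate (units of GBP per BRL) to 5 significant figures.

BRL/GBP = 0.15099

1 BRL × 0.27718 = 0.27718 CAD
0.27718 CAD × 0.54475 = 0.150994 GBP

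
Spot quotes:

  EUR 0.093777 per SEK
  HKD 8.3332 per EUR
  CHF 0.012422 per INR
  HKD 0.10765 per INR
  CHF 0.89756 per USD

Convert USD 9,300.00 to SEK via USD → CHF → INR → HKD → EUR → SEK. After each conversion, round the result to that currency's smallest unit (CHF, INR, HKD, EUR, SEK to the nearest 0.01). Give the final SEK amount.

USD 9,300.00 × 0.89756 = CHF 8,347.31
CHF 8,347.31 ÷ 0.012422 = INR 671,977.94
INR 671,977.94 × 0.10765 = HKD 72,338.43
HKD 72,338.43 ÷ 8.3332 = EUR 8,680.75
EUR 8,680.75 ÷ 0.093777 = SEK 92,568.01

SEK 92,568.01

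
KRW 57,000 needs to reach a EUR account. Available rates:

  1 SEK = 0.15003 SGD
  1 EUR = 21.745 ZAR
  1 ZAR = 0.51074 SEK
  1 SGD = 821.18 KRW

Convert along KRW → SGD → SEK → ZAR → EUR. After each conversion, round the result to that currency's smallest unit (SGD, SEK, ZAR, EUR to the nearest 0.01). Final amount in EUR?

EUR 41.66

KRW 57,000 ÷ 821.18 = SGD 69.41
SGD 69.41 ÷ 0.15003 = SEK 462.64
SEK 462.64 ÷ 0.51074 = ZAR 905.82
ZAR 905.82 ÷ 21.745 = EUR 41.66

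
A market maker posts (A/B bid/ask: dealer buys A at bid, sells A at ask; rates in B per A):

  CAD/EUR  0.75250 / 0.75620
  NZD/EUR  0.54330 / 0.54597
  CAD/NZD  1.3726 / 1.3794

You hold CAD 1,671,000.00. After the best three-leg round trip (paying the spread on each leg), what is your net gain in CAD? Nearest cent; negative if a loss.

Best loop CAD → EUR → NZD → CAD:
CAD 1,671,000.00 × 0.75250 (sell CAD at bid) = EUR 1,257,427.50
EUR 1,257,427.50 ÷ 0.54597 (buy NZD at ask) = NZD 2,303,107.31
NZD 2,303,107.31 ÷ 1.3794 (buy CAD at ask) = CAD 1,669,644.28

Net result: CAD -1,355.72 (no profitable arbitrage after spreads)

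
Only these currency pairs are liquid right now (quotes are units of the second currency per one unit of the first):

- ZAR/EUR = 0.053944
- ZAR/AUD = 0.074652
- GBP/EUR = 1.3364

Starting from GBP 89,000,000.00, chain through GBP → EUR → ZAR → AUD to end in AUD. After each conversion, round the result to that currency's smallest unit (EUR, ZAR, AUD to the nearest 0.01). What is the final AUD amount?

AUD 164,598,083.55

GBP 89,000,000.00 × 1.3364 = EUR 118,939,600.00
EUR 118,939,600.00 ÷ 0.053944 = ZAR 2,204,871,718.82
ZAR 2,204,871,718.82 × 0.074652 = AUD 164,598,083.55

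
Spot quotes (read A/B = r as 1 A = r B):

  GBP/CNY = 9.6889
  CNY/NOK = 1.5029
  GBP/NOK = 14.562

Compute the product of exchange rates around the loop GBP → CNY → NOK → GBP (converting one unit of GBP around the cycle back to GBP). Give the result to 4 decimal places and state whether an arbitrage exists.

Around GBP → CNY → NOK → GBP: 1 × 9.6889 × 1.5029 ÷ 14.562 = 0.999962
Product ≈ 1 (deviation 0.004%, within rounding noise).

1.0000 (no arbitrage)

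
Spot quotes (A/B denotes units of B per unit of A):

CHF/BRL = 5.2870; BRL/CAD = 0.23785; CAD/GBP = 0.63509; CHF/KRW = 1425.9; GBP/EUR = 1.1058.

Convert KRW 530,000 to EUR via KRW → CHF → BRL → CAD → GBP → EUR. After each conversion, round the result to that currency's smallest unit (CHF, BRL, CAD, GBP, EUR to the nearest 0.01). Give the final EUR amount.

EUR 328.26

KRW 530,000 ÷ 1425.9 = CHF 371.70
CHF 371.70 × 5.2870 = BRL 1,965.18
BRL 1,965.18 × 0.23785 = CAD 467.42
CAD 467.42 × 0.63509 = GBP 296.85
GBP 296.85 × 1.1058 = EUR 328.26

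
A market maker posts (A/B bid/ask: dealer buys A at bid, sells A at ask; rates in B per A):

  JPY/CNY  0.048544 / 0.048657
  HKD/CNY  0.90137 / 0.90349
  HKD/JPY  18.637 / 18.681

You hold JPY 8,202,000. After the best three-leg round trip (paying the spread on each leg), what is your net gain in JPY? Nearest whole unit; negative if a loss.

Best loop JPY → CNY → HKD → JPY:
JPY 8,202,000 × 0.048544 (sell JPY at bid) = CNY 398,157.89
CNY 398,157.89 ÷ 0.90349 (buy HKD at ask) = HKD 440,688.76
HKD 440,688.76 × 18.637 (sell HKD at bid) = JPY 8,213,116

Net profit: JPY 11,116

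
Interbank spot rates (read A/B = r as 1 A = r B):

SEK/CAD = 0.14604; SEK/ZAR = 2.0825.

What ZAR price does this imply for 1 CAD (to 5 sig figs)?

CAD/ZAR = 14.260

1 CAD ÷ 0.14604 = 6.84744 SEK
6.84744 SEK × 2.0825 = 14.2598 ZAR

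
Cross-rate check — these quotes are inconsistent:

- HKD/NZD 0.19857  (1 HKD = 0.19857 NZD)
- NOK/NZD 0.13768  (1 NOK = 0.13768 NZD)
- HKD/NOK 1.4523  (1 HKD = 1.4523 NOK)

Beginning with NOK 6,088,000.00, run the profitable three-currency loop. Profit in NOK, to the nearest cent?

Profit: NOK 42,391.39

Profitable loop is NOK → NZD → HKD → NOK:
NOK 6,088,000.00 × 0.13768 = NZD 838,195.84
NZD 838,195.84 ÷ 0.19857 = HKD 4,221,160.50
HKD 4,221,160.50 × 1.4523 = NOK 6,130,391.39
Profit = NOK 6,130,391.39 − NOK 6,088,000.00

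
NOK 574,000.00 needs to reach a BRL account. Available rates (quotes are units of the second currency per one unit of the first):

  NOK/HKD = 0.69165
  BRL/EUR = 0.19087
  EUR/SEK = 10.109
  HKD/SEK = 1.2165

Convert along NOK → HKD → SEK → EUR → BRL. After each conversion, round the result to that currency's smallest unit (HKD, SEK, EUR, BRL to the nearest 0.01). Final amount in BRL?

NOK 574,000.00 × 0.69165 = HKD 397,007.10
HKD 397,007.10 × 1.2165 = SEK 482,959.14
SEK 482,959.14 ÷ 10.109 = EUR 47,775.16
EUR 47,775.16 ÷ 0.19087 = BRL 250,302.09

BRL 250,302.09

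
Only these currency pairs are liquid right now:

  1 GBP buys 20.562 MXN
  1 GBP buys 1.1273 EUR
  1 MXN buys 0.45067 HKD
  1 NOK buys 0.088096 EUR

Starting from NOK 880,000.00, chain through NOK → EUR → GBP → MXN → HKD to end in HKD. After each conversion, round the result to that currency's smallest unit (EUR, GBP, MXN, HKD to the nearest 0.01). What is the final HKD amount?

NOK 880,000.00 × 0.088096 = EUR 77,524.48
EUR 77,524.48 ÷ 1.1273 = GBP 68,770.05
GBP 68,770.05 × 20.562 = MXN 1,414,049.77
MXN 1,414,049.77 × 0.45067 = HKD 637,269.81

HKD 637,269.81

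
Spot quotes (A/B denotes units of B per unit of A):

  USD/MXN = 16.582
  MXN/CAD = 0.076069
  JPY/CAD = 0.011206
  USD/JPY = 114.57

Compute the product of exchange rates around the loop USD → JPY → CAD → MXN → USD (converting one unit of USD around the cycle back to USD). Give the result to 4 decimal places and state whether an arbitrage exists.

Around USD → JPY → CAD → MXN → USD: 1 × 114.57 × 0.011206 ÷ 0.076069 ÷ 16.582 = 1.017834
Product > 1; profitable direction is USD → JPY → CAD → MXN → USD.

1.0178 (arbitrage exists)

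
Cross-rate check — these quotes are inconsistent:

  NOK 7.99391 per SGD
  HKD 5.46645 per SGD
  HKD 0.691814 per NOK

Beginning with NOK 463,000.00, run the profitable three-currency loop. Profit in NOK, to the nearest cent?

Profit: NOK 5,407.90

Profitable loop is NOK → HKD → SGD → NOK:
NOK 463,000.00 × 0.691814 = HKD 320,309.88
HKD 320,309.88 ÷ 5.46645 = SGD 58,595.59
SGD 58,595.59 × 7.99391 = NOK 468,407.90
Profit = NOK 468,407.90 − NOK 463,000.00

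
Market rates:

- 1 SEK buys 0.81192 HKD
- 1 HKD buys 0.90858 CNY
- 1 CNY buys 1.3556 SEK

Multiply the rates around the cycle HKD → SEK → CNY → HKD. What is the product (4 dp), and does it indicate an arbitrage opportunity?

Around HKD → SEK → CNY → HKD: 1 ÷ 0.81192 ÷ 1.3556 ÷ 0.90858 = 0.999982
Product ≈ 1 (deviation 0.002%, within rounding noise).

1.0000 (no arbitrage)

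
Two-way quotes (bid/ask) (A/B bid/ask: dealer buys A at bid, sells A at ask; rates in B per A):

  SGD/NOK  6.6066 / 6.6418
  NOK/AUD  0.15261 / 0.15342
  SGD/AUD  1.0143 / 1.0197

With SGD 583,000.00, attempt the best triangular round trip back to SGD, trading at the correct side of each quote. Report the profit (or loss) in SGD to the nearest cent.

Best loop SGD → AUD → NOK → SGD:
SGD 583,000.00 × 1.0143 (sell SGD at bid) = AUD 591,336.90
AUD 591,336.90 ÷ 0.15342 (buy NOK at ask) = NOK 3,854,366.45
NOK 3,854,366.45 ÷ 6.6418 (buy SGD at ask) = SGD 580,319.56

Net result: SGD -2,680.44 (no profitable arbitrage after spreads)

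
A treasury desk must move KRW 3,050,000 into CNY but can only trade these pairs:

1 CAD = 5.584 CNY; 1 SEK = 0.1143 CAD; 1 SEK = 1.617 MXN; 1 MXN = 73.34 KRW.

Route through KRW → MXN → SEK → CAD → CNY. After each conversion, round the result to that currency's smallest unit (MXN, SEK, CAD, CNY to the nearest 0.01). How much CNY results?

CNY 16,415.01

KRW 3,050,000 ÷ 73.34 = MXN 41,587.13
MXN 41,587.13 ÷ 1.617 = SEK 25,718.70
SEK 25,718.70 × 0.1143 = CAD 2,939.65
CAD 2,939.65 × 5.584 = CNY 16,415.01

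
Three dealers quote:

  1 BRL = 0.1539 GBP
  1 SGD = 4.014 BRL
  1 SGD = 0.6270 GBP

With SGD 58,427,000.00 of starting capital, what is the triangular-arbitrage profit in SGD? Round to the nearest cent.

Profitable loop is SGD → GBP → BRL → SGD:
SGD 58,427,000.00 × 0.6270 = GBP 36,633,729.00
GBP 36,633,729.00 ÷ 0.1539 = BRL 238,035,925.93
BRL 238,035,925.93 ÷ 4.014 = SGD 59,301,426.49
Profit = SGD 59,301,426.49 − SGD 58,427,000.00

Profit: SGD 874,426.49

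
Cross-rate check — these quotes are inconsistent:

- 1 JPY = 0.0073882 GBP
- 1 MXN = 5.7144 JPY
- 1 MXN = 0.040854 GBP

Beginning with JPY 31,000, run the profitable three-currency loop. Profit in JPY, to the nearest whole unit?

Profit: JPY 1,036

Profitable loop is JPY → GBP → MXN → JPY:
JPY 31,000 × 0.0073882 = GBP 229.03
GBP 229.03 ÷ 0.040854 = MXN 5,606.16
MXN 5,606.16 × 5.7144 = JPY 32,036
Profit = JPY 32,036 − JPY 31,000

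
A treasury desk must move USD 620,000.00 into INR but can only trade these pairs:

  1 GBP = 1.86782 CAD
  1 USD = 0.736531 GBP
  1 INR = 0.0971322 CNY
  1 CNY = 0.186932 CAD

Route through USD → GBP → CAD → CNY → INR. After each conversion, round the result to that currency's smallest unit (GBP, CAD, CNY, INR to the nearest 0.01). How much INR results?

INR 46,975,441.00

USD 620,000.00 × 0.736531 = GBP 456,649.22
GBP 456,649.22 × 1.86782 = CAD 852,938.55
CAD 852,938.55 ÷ 0.186932 = CNY 4,562,827.93
CNY 4,562,827.93 ÷ 0.0971322 = INR 46,975,441.00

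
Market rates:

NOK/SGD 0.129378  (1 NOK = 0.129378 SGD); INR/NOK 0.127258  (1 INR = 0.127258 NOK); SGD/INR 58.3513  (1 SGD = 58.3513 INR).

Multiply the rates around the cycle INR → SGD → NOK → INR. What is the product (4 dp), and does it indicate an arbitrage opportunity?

Around INR → SGD → NOK → INR: 1 ÷ 58.3513 ÷ 0.129378 ÷ 0.127258 = 1.040888
Product > 1; profitable direction is INR → SGD → NOK → INR.

1.0409 (arbitrage exists)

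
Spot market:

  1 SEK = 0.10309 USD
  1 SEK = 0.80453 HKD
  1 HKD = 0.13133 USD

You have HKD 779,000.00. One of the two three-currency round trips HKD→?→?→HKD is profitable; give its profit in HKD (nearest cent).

Profitable loop is HKD → USD → SEK → HKD:
HKD 779,000.00 × 0.13133 = USD 102,306.07
USD 102,306.07 ÷ 0.10309 = SEK 992,395.67
SEK 992,395.67 × 0.80453 = HKD 798,412.09
Profit = HKD 798,412.09 − HKD 779,000.00

Profit: HKD 19,412.09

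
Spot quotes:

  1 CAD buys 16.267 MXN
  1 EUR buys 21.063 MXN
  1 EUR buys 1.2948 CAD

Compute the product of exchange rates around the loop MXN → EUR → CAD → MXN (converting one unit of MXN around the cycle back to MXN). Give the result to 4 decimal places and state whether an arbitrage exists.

Around MXN → EUR → CAD → MXN: 1 ÷ 21.063 × 1.2948 × 16.267 = 0.999977
Product ≈ 1 (deviation 0.002%, within rounding noise).

1.0000 (no arbitrage)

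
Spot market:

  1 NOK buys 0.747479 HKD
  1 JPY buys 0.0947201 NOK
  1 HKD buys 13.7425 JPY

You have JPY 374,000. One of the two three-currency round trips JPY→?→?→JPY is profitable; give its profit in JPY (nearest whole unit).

Profit: JPY 10,383

Profitable loop is JPY → HKD → NOK → JPY:
JPY 374,000 ÷ 13.7425 = HKD 27,214.84
HKD 27,214.84 ÷ 0.747479 = NOK 36,408.84
NOK 36,408.84 ÷ 0.0947201 = JPY 384,383
Profit = JPY 384,383 − JPY 374,000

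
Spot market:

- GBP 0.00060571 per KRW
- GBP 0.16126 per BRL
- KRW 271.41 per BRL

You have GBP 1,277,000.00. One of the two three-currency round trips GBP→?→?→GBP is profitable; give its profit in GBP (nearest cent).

Profitable loop is GBP → BRL → KRW → GBP:
GBP 1,277,000.00 ÷ 0.16126 = BRL 7,918,888.75
BRL 7,918,888.75 × 271.41 = KRW 2,149,265,596
KRW 2,149,265,596 × 0.00060571 = GBP 1,301,831.66
Profit = GBP 1,301,831.66 − GBP 1,277,000.00

Profit: GBP 24,831.66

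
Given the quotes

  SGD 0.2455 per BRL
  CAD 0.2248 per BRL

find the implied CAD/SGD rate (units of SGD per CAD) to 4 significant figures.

1 CAD ÷ 0.2248 = 4.4484 BRL
4.4484 BRL × 0.2455 = 1.09208 SGD

CAD/SGD = 1.092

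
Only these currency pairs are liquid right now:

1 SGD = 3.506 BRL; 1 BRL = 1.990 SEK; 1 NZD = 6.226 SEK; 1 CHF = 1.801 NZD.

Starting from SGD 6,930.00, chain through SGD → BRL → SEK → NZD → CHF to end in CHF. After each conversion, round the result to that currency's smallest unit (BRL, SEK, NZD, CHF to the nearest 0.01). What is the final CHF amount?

SGD 6,930.00 × 3.506 = BRL 24,296.58
BRL 24,296.58 × 1.990 = SEK 48,350.19
SEK 48,350.19 ÷ 6.226 = NZD 7,765.85
NZD 7,765.85 ÷ 1.801 = CHF 4,311.97

CHF 4,311.97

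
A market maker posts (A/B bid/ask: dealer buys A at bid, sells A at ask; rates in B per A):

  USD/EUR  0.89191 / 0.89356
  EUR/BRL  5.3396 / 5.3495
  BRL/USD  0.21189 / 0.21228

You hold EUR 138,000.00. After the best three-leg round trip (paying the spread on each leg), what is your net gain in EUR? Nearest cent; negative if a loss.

Best loop EUR → BRL → USD → EUR:
EUR 138,000.00 × 5.3396 (sell EUR at bid) = BRL 736,864.80
BRL 736,864.80 × 0.21189 (sell BRL at bid) = USD 156,134.28
USD 156,134.28 × 0.89191 (sell USD at bid) = EUR 139,257.73

Net profit: EUR 1,257.73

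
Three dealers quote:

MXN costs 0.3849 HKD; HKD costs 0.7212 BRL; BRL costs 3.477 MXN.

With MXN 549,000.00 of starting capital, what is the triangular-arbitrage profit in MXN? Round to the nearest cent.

Profit: MXN 19,805.81

Profitable loop is MXN → BRL → HKD → MXN:
MXN 549,000.00 ÷ 3.477 = BRL 157,894.74
BRL 157,894.74 ÷ 0.7212 = HKD 218,933.36
HKD 218,933.36 ÷ 0.3849 = MXN 568,805.81
Profit = MXN 568,805.81 − MXN 549,000.00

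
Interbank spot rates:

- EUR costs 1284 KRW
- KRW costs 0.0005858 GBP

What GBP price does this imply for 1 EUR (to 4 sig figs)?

EUR/GBP = 0.7522

1 EUR × 1284 = 1284 KRW
1284 KRW × 0.0005858 = 0.752167 GBP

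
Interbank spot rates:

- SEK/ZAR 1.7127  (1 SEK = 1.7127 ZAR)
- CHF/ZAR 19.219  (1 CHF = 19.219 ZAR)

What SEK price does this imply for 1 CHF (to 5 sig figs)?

CHF/SEK = 11.221

1 CHF × 19.219 = 19.219 ZAR
19.219 ZAR ÷ 1.7127 = 11.2215 SEK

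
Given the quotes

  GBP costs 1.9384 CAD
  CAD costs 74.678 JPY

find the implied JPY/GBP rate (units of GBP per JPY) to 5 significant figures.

1 JPY ÷ 74.678 = 0.0133908 CAD
0.0133908 CAD ÷ 1.9384 = 0.00690818 GBP

JPY/GBP = 0.0069082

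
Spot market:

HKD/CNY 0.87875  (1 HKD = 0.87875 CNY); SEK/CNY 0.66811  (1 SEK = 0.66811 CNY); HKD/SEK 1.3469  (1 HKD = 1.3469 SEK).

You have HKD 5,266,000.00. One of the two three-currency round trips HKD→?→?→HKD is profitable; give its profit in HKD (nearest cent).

Profit: HKD 126,607.88

Profitable loop is HKD → SEK → CNY → HKD:
HKD 5,266,000.00 × 1.3469 = SEK 7,092,775.40
SEK 7,092,775.40 × 0.66811 = CNY 4,738,754.17
CNY 4,738,754.17 ÷ 0.87875 = HKD 5,392,607.88
Profit = HKD 5,392,607.88 − HKD 5,266,000.00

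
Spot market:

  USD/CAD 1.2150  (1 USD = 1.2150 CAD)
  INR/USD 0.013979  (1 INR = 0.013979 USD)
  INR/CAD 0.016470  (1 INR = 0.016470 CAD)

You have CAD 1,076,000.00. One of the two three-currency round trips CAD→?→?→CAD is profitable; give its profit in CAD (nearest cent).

Profit: CAD 33,611.77

Profitable loop is CAD → INR → USD → CAD:
CAD 1,076,000.00 ÷ 0.016470 = INR 65,330,904.68
INR 65,330,904.68 × 0.013979 = USD 913,260.72
USD 913,260.72 × 1.2150 = CAD 1,109,611.77
Profit = CAD 1,109,611.77 − CAD 1,076,000.00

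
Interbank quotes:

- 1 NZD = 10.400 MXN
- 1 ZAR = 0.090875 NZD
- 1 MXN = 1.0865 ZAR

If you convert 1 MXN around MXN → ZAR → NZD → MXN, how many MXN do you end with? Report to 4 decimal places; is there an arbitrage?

Around MXN → ZAR → NZD → MXN: 1 × 1.0865 × 0.090875 × 10.400 = 1.026851
Product > 1; profitable direction is MXN → ZAR → NZD → MXN.

1.0269 (arbitrage exists)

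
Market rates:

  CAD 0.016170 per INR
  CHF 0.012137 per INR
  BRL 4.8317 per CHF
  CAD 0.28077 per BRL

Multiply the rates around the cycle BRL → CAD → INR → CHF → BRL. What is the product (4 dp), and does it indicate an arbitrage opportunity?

Around BRL → CAD → INR → CHF → BRL: 1 × 0.28077 ÷ 0.016170 × 0.012137 × 4.8317 = 1.018244
Product > 1; profitable direction is BRL → CAD → INR → CHF → BRL.

1.0182 (arbitrage exists)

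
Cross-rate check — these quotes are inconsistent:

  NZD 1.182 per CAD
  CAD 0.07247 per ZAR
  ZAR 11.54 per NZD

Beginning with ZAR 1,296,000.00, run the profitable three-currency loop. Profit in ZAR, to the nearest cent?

Profitable loop is ZAR → NZD → CAD → ZAR:
ZAR 1,296,000.00 ÷ 11.54 = NZD 112,305.03
NZD 112,305.03 ÷ 1.182 = CAD 95,012.71
CAD 95,012.71 ÷ 0.07247 = ZAR 1,311,062.68
Profit = ZAR 1,311,062.68 − ZAR 1,296,000.00

Profit: ZAR 15,062.68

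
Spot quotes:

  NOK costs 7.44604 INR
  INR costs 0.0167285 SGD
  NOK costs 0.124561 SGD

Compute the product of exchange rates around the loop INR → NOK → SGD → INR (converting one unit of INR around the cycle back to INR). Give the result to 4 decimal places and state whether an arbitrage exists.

Around INR → NOK → SGD → INR: 1 ÷ 7.44604 × 0.124561 ÷ 0.0167285 = 0.999999
Product ≈ 1 (deviation 0.000%, within rounding noise).

1.0000 (no arbitrage)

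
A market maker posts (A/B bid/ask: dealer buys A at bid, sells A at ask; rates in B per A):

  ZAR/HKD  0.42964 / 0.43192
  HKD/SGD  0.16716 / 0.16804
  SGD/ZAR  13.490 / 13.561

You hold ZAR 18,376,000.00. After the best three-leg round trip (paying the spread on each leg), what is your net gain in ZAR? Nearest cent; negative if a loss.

Net profit: ZAR 293,955.33

Best loop ZAR → SGD → HKD → ZAR:
ZAR 18,376,000.00 ÷ 13.561 (buy SGD at ask) = SGD 1,355,062.31
SGD 1,355,062.31 ÷ 0.16804 (buy HKD at ask) = HKD 8,063,927.11
HKD 8,063,927.11 ÷ 0.43192 (buy ZAR at ask) = ZAR 18,669,955.33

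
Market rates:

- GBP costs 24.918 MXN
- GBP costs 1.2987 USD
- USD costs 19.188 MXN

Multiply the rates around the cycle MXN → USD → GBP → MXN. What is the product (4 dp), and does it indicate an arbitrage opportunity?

0.9999 (no arbitrage)

Around MXN → USD → GBP → MXN: 1 ÷ 19.188 ÷ 1.2987 × 24.918 = 0.999942
Product ≈ 1 (deviation 0.006%, within rounding noise).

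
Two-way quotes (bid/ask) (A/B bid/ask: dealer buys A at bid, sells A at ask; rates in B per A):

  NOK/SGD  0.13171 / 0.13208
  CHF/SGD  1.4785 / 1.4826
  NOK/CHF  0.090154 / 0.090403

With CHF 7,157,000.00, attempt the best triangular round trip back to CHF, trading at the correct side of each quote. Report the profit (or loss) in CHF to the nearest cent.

Best loop CHF → SGD → NOK → CHF:
CHF 7,157,000.00 × 1.4785 (sell CHF at bid) = SGD 10,581,624.50
SGD 10,581,624.50 ÷ 0.13208 (buy NOK at ask) = NOK 80,115,267.26
NOK 80,115,267.26 × 0.090154 (sell NOK at bid) = CHF 7,222,711.80

Net profit: CHF 65,711.80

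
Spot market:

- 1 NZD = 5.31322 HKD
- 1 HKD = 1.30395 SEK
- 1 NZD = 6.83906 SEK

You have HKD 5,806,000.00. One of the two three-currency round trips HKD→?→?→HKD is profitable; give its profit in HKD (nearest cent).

Profit: HKD 75,652.41

Profitable loop is HKD → SEK → NZD → HKD:
HKD 5,806,000.00 × 1.30395 = SEK 7,570,733.70
SEK 7,570,733.70 ÷ 6.83906 = NZD 1,106,984.54
NZD 1,106,984.54 × 5.31322 = HKD 5,881,652.41
Profit = HKD 5,881,652.41 − HKD 5,806,000.00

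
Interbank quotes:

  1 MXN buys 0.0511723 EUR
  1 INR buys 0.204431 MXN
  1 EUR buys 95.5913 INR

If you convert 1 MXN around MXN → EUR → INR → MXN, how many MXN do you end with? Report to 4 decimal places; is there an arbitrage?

Around MXN → EUR → INR → MXN: 1 × 0.0511723 × 95.5913 × 0.204431 = 1.000000
Product ≈ 1 (deviation 0.000%, within rounding noise).

1.0000 (no arbitrage)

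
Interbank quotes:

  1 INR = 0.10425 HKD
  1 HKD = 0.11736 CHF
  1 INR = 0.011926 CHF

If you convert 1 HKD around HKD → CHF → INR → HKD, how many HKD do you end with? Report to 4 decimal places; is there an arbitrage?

Around HKD → CHF → INR → HKD: 1 × 0.11736 ÷ 0.011926 × 0.10425 = 1.025891
Product > 1; profitable direction is HKD → CHF → INR → HKD.

1.0259 (arbitrage exists)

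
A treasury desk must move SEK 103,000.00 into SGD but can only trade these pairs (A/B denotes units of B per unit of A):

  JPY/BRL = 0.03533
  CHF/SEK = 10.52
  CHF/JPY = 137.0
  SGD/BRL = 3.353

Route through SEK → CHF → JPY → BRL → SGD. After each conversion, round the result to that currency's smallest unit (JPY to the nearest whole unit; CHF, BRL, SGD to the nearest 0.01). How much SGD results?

SGD 14,133.57

SEK 103,000.00 ÷ 10.52 = CHF 9,790.87
CHF 9,790.87 × 137.0 = JPY 1,341,349
JPY 1,341,349 × 0.03533 = BRL 47,389.86
BRL 47,389.86 ÷ 3.353 = SGD 14,133.57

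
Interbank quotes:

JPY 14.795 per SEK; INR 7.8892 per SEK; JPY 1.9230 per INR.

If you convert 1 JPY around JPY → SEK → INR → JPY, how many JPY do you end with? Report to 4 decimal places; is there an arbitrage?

1.0254 (arbitrage exists)

Around JPY → SEK → INR → JPY: 1 ÷ 14.795 × 7.8892 × 1.9230 = 1.025409
Product > 1; profitable direction is JPY → SEK → INR → JPY.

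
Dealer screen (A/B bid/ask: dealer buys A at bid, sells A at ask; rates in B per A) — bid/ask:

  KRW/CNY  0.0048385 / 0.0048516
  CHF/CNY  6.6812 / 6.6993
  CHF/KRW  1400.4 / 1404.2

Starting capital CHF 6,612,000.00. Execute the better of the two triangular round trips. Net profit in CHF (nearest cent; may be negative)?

Best loop CHF → KRW → CNY → CHF:
CHF 6,612,000.00 × 1400.4 (sell CHF at bid) = KRW 9,259,444,800
KRW 9,259,444,800 × 0.0048385 (sell KRW at bid) = CNY 44,801,823.66
CNY 44,801,823.66 ÷ 6.6993 (buy CHF at ask) = CHF 6,687,538.05

Net profit: CHF 75,538.05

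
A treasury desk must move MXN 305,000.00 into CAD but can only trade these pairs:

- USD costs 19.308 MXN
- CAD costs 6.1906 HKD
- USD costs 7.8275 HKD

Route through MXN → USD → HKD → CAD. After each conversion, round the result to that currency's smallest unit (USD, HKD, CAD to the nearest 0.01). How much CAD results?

MXN 305,000.00 ÷ 19.308 = USD 15,796.56
USD 15,796.56 × 7.8275 = HKD 123,647.57
HKD 123,647.57 ÷ 6.1906 = CAD 19,973.44

CAD 19,973.44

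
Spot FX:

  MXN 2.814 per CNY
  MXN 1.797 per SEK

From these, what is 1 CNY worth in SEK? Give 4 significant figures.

1 CNY × 2.814 = 2.814 MXN
2.814 MXN ÷ 1.797 = 1.56594 SEK

CNY/SEK = 1.566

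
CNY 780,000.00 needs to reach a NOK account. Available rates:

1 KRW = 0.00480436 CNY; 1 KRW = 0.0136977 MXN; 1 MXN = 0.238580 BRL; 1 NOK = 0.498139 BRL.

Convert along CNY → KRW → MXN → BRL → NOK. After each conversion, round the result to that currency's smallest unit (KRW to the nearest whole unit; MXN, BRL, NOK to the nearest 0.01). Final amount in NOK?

CNY 780,000.00 ÷ 0.00480436 = KRW 162,352,530
KRW 162,352,530 × 0.0136977 = MXN 2,223,856.25
MXN 2,223,856.25 × 0.238580 = BRL 530,567.62
BRL 530,567.62 ÷ 0.498139 = NOK 1,065,099.54

NOK 1,065,099.54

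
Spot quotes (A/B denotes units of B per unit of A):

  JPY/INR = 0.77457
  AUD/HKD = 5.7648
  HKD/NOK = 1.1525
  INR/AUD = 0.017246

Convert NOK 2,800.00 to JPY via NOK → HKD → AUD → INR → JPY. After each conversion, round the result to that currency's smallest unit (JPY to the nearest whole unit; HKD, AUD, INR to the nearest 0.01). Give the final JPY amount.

NOK 2,800.00 ÷ 1.1525 = HKD 2,429.50
HKD 2,429.50 ÷ 5.7648 = AUD 421.44
AUD 421.44 ÷ 0.017246 = INR 24,436.97
INR 24,436.97 ÷ 0.77457 = JPY 31,549

JPY 31,549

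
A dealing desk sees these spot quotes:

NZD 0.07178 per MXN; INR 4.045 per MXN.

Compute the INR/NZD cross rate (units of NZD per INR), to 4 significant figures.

1 INR ÷ 4.045 = 0.247219 MXN
0.247219 MXN × 0.07178 = 0.0177454 NZD

INR/NZD = 0.01775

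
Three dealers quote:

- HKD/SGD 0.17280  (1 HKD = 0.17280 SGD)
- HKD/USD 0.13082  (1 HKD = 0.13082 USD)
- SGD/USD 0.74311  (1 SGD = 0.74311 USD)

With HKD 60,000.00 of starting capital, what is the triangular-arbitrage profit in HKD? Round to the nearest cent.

Profit: HKD 1,126.36

Profitable loop is HKD → USD → SGD → HKD:
HKD 60,000.00 × 0.13082 = USD 7,849.20
USD 7,849.20 ÷ 0.74311 = SGD 10,562.64
SGD 10,562.64 ÷ 0.17280 = HKD 61,126.36
Profit = HKD 61,126.36 − HKD 60,000.00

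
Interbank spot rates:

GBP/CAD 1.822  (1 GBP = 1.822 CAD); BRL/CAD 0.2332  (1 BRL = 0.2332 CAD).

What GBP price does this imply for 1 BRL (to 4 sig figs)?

1 BRL × 0.2332 = 0.2332 CAD
0.2332 CAD ÷ 1.822 = 0.127991 GBP

BRL/GBP = 0.1280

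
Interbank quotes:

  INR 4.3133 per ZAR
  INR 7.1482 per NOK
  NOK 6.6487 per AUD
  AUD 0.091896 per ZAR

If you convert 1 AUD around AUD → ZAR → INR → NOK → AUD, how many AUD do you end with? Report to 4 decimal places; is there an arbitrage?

0.9876 (arbitrage exists)

Around AUD → ZAR → INR → NOK → AUD: 1 ÷ 0.091896 × 4.3133 ÷ 7.1482 ÷ 6.6487 = 0.987597
Product < 1; profitable direction is AUD → NOK → INR → ZAR → AUD.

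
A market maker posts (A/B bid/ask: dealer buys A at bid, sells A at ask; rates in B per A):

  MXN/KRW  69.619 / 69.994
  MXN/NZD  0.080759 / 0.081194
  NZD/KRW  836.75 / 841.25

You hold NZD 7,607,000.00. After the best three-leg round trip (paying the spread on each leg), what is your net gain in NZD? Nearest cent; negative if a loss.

Net profit: NZD 146,399.87

Best loop NZD → MXN → KRW → NZD:
NZD 7,607,000.00 ÷ 0.081194 (buy MXN at ask) = MXN 93,689,188.86
MXN 93,689,188.86 × 69.619 (sell MXN at bid) = KRW 6,522,547,639
KRW 6,522,547,639 ÷ 841.25 (buy NZD at ask) = NZD 7,753,399.87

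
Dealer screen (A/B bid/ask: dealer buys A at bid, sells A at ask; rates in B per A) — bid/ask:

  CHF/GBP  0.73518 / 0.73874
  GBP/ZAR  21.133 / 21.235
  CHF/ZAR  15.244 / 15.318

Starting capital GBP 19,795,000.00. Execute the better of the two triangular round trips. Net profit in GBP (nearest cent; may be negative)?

Best loop GBP → ZAR → CHF → GBP:
GBP 19,795,000.00 × 21.133 (sell GBP at bid) = ZAR 418,327,735.00
ZAR 418,327,735.00 ÷ 15.318 (buy CHF at ask) = CHF 27,309,553.14
CHF 27,309,553.14 × 0.73518 (sell CHF at bid) = GBP 20,077,437.28

Net profit: GBP 282,437.28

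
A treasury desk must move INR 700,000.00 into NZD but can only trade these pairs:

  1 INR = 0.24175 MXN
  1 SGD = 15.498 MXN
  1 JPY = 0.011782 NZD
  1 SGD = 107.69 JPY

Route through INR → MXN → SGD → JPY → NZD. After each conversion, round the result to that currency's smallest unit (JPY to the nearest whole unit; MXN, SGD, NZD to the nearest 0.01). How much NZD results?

INR 700,000.00 × 0.24175 = MXN 169,225.00
MXN 169,225.00 ÷ 15.498 = SGD 10,919.15
SGD 10,919.15 × 107.69 = JPY 1,175,883
JPY 1,175,883 × 0.011782 = NZD 13,854.25

NZD 13,854.25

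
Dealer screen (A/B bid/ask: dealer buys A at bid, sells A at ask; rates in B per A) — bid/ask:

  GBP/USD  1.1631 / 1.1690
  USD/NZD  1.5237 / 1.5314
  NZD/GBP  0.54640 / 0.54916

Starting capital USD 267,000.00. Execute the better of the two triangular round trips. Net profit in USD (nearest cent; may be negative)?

Net profit: USD 4,587.15

Best loop USD → GBP → NZD → USD:
USD 267,000.00 ÷ 1.1690 (buy GBP at ask) = GBP 228,400.34
GBP 228,400.34 ÷ 0.54916 (buy NZD at ask) = NZD 415,908.56
NZD 415,908.56 ÷ 1.5314 (buy USD at ask) = USD 271,587.15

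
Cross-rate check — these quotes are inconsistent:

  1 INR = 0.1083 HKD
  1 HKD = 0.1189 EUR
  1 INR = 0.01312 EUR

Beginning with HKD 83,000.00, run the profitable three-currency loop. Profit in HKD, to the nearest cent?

Profit: HKD 1,567.13

Profitable loop is HKD → INR → EUR → HKD:
HKD 83,000.00 ÷ 0.1083 = INR 766,389.66
INR 766,389.66 × 0.01312 = EUR 10,055.03
EUR 10,055.03 ÷ 0.1189 = HKD 84,567.13
Profit = HKD 84,567.13 − HKD 83,000.00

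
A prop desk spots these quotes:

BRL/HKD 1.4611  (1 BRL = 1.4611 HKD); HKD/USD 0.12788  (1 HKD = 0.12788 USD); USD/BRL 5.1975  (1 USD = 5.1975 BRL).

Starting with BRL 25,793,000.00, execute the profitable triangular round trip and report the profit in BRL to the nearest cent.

Profitable loop is BRL → USD → HKD → BRL:
BRL 25,793,000.00 ÷ 5.1975 = USD 4,962,578.16
USD 4,962,578.16 ÷ 0.12788 = HKD 38,806,523.01
HKD 38,806,523.01 ÷ 1.4611 = BRL 26,559,799.47
Profit = BRL 26,559,799.47 − BRL 25,793,000.00

Profit: BRL 766,799.47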